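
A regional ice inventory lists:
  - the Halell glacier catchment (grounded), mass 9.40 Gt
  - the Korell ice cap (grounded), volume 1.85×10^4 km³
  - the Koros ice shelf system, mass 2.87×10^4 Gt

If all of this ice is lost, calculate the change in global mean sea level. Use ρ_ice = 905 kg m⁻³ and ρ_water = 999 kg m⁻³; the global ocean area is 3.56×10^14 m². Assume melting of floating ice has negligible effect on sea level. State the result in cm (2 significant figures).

≈ 4.7 cm

Halell: 9.40 Gt = 9.400×10^12 kg; dividing by ρ_w = 999 kg m⁻³ gives 9.409×10^9 m³ of water.
Korell: 1.85×10^4 km³ × (905/999) = 1.676×10^4 km³ of water.
The Koros ice shelf system is floating and already displaces its own weight of water, so its melt adds essentially nothing to sea level.
Total added water ≈ 1.677×10^13 m³ over 3.56×10^14 m² → Δh = 0.0471 m = 4.7 cm.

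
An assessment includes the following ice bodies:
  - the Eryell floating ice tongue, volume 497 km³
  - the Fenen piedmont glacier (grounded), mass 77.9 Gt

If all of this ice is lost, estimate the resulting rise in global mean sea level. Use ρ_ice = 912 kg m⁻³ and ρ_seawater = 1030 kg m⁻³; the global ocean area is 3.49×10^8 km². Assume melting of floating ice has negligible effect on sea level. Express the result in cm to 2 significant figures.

≈ 0.022 cm

The Eryell floating ice tongue is floating and already displaces its own weight of water, so its melt adds essentially nothing to sea level.
Fenen: 77.9 Gt = 7.790×10^13 kg; dividing by ρ_w = 1030 kg m⁻³ gives 7.563×10^10 m³ of water.
Total added water ≈ 7.563×10^10 m³ over 3.49×10^14 m² → Δh = 2.17×10^-4 m = 0.022 cm.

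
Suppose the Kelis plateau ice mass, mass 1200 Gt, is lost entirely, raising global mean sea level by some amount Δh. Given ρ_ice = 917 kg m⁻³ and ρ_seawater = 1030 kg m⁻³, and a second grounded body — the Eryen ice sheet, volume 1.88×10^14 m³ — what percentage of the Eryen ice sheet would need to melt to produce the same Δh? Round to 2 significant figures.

Equal sea-level rise means equal mass of meltwater, i.e. equal mass of ice lost.
Ice mass of Kelis: 1.200×10^15 kg; ice mass of Eryen: 1.724×10^17 kg.
Fraction required = 1.200×10^15 / 1.724×10^17 = 6.96×10^-3 → 0.70 %.

≈ 0.70 %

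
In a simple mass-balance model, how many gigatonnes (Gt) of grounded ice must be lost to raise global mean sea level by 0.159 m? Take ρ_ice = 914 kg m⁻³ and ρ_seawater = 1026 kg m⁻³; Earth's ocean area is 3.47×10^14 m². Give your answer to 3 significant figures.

Required water volume = Δh × A = 0.159 m × 3.47×10^14 m² = 5.517×10^13 m³.
ρ_w = 1026 kg m⁻³, so the mass of water = 5.517×10^13 m³ × 1026 kg m⁻³ = 5.661×10^16 kg = 5.66×10^4 Gt (and the same mass of ice, by conservation).

≈ 5.66×10^4 Gt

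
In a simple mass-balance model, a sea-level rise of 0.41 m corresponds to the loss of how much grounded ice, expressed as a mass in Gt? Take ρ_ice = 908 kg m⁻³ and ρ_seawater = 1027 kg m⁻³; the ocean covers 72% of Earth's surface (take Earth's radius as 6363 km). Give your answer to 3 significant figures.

Required water volume = Δh × A = 0.41 m × 3.66×10^14 m² = 1.502×10^14 m³.
ρ_w = 1027 kg m⁻³, so the mass of water = 1.502×10^14 m³ × 1027 kg m⁻³ = 1.542×10^17 kg = 1.54×10^5 Gt (and the same mass of ice, by conservation).

≈ 1.54×10^5 Gt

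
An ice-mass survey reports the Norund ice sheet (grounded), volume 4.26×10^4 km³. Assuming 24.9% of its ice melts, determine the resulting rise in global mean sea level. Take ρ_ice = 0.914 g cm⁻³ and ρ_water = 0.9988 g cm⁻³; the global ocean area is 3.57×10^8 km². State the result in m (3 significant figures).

≈ 0.0272 m

Norund: 0.249 × 4.26×10^4 km³ × (914/998.8) = 9707 km³ of water.
Spread over 3.57×10^14 m² of ocean, Δh = 9.707×10^12 / 3.57×10^14 = 0.0272 m.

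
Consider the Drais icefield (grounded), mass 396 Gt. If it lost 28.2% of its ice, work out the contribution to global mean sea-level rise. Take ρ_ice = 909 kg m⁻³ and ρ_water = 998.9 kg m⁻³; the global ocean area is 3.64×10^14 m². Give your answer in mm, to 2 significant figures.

≈ 0.31 mm

Drais: 0.282 × 396 Gt = 1.117×10^14 kg; dividing by ρ_w = 998.9 kg m⁻³ gives 1.118×10^11 m³ of water.
Spread over 3.64×10^14 m² of ocean, Δh = 1.118×10^11 / 3.64×10^14 = 3.07×10^-4 m = 0.31 mm.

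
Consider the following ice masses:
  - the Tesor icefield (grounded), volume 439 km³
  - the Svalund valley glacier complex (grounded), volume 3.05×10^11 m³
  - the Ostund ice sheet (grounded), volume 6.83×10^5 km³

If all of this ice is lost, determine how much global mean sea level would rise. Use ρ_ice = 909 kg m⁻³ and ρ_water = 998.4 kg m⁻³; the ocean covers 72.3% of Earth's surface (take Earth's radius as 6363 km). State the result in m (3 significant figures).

≈ 1.69 m

Tesor: 439 km³ × (909/998.4) = 399.7 km³ of water.
Svalund: 3.05×10^11 m³ × (909/998.4) = 2.777×10^11 m³ of water.
Ostund: 6.83×10^5 km³ × (909/998.4) = 6.218×10^5 km³ of water.
Total added water ≈ 6.225×10^14 m³ over 3.68×10^14 m² → Δh = 1.69 m.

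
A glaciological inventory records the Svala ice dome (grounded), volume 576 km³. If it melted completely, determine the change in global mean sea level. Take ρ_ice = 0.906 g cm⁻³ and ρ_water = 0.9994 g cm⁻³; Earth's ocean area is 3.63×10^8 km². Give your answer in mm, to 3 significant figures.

≈ 1.44 mm

Svala: 576 km³ × (906/999.4) = 522.2 km³ of water.
Spread over 3.63×10^14 m² of ocean, Δh = 5.222×10^11 / 3.63×10^14 = 1.44×10^-3 m = 1.44 mm.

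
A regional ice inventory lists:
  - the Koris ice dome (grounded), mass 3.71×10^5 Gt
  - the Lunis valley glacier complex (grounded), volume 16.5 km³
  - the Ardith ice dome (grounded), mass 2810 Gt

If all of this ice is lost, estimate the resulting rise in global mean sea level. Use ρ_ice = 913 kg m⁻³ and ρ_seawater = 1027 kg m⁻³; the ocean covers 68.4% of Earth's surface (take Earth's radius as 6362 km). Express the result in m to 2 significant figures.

≈ 1.0 m

Koris: 3.71×10^5 Gt = 3.710×10^17 kg; dividing by ρ_w = 1027 kg m⁻³ gives 3.612×10^14 m³ of water.
Lunis: 16.5 km³ × (913/1027) = 14.67 km³ of water.
Ardith: 2810 Gt = 2.810×10^15 kg; dividing by ρ_w = 1027 kg m⁻³ gives 2.736×10^12 m³ of water.
Total added water ≈ 3.640×10^14 m³ over 3.48×10^14 m² → Δh = 1.05 m.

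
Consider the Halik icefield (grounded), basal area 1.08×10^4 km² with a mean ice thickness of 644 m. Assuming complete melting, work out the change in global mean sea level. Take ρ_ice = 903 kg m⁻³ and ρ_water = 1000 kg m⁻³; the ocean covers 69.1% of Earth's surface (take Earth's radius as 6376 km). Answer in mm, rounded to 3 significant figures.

≈ 17.8 mm

Halik: ice volume = 1.08×10^4 km² × 644 m = 6955 km³; 6955 × (903/1000) = 6281 km³ of water.
Spread over 3.53×10^14 m² of ocean, Δh = 6.281×10^12 / 3.53×10^14 = 0.0178 m = 17.8 mm.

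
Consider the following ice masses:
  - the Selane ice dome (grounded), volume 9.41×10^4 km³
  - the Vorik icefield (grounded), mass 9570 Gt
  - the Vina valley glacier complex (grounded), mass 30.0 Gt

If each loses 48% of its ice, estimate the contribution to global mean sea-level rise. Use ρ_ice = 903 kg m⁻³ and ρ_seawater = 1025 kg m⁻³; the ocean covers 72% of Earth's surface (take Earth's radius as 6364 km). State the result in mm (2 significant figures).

Selane: 0.48 × 9.41×10^4 km³ × (903/1025) = 3.979×10^4 km³ of water.
Vorik: 0.48 × 9570 Gt = 4.594×10^15 kg; dividing by ρ_w = 1025 kg m⁻³ gives 4.482×10^12 m³ of water.
Vina: 0.48 × 30.0 Gt = 1.440×10^13 kg; dividing by ρ_w = 1025 kg m⁻³ gives 1.405×10^10 m³ of water.
Total added water ≈ 4.429×10^13 m³ over 3.66×10^14 m² → Δh = 0.121 m = 120 mm.

≈ 120 mm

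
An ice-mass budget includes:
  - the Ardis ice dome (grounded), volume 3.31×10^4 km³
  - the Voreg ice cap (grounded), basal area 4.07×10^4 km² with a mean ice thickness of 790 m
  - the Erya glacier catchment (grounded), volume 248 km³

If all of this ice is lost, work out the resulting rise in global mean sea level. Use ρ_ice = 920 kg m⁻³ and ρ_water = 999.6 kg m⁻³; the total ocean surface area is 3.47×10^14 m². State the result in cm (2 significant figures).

≈ 17 cm

Ardis: 3.31×10^4 km³ × (920/999.6) = 3.046×10^4 km³ of water.
Voreg: ice volume = 4.07×10^4 km² × 790 m = 3.215×10^4 km³; 3.215×10^4 × (920/999.6) = 2.959×10^4 km³ of water.
Erya: 248 km³ × (920/999.6) = 228.3 km³ of water.
Total added water ≈ 6.029×10^13 m³ over 3.47×10^14 m² → Δh = 0.174 m = 17 cm.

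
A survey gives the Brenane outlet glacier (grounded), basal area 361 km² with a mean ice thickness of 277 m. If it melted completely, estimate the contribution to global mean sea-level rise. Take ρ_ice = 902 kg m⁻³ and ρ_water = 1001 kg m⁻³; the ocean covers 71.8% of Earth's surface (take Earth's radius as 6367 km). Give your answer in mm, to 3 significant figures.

Brenane: ice volume = 361 km² × 277 m = 100.0 km³; 100.0 × (902/1001) = 90.11 km³ of water.
Spread over 3.66×10^14 m² of ocean, Δh = 9.011×10^10 / 3.66×10^14 = 2.46×10^-4 m = 0.246 mm.

≈ 0.246 mm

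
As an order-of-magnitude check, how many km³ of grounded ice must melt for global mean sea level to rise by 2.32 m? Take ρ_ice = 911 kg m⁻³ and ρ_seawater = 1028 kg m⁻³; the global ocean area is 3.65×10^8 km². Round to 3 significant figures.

Required water volume = Δh × A = 2.32 m × 3.65×10^14 m² = 8.468×10^14 m³ = 8.468×10^5 km³.
Ice volume = water volume × ρ_w/ρ_ice = 8.468×10^5 × 1028/911 = 9.56×10^5 km³.

≈ 9.56×10^5 km³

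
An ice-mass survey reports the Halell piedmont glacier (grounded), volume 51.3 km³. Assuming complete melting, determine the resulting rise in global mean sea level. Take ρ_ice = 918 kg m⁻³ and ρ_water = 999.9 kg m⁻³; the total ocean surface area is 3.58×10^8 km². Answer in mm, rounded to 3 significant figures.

≈ 0.132 mm

Halell: 51.3 km³ × (918/999.9) = 47.10 km³ of water.
Spread over 3.58×10^14 m² of ocean, Δh = 4.710×10^10 / 3.58×10^14 = 1.32×10^-4 m = 0.132 mm.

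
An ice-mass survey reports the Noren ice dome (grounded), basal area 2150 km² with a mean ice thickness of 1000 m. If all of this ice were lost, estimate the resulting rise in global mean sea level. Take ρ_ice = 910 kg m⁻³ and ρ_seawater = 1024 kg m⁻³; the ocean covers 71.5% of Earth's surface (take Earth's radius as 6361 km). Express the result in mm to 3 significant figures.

≈ 5.26 mm

Noren: ice volume = 2150 km² × 1000 m = 2150 km³; 2150 × (910/1024) = 1911 km³ of water.
Spread over 3.64×10^14 m² of ocean, Δh = 1.911×10^12 / 3.64×10^14 = 5.26×10^-3 m = 5.26 mm.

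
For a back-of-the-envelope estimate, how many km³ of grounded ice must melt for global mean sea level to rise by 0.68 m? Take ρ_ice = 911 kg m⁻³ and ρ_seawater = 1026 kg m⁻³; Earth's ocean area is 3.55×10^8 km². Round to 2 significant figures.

Required water volume = Δh × A = 0.68 m × 3.55×10^14 m² = 2.414×10^14 m³ = 2.414×10^5 km³.
Ice volume = water volume × ρ_w/ρ_ice = 2.414×10^5 × 1026/911 = 2.7×10^5 km³.

≈ 2.7×10^5 km³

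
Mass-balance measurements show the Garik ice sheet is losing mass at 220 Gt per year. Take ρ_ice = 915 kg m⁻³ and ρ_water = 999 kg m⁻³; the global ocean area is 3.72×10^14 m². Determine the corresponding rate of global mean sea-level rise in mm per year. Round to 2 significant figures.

ρ_w = 999 kg m⁻³. Annual water volume added = 220 Gt / ρ_w = 2.200×10^14 kg / 999 kg m⁻³ = 2.202×10^11 m³.
Δh per year = 2.202×10^11 / 3.72×10^14 = 5.92×10^-4 m = 0.59 mm.

≈ 0.59 mm/yr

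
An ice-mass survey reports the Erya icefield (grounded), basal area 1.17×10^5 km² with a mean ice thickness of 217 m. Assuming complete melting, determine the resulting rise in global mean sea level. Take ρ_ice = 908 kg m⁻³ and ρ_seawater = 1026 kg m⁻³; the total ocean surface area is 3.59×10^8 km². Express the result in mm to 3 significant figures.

≈ 62.6 mm

Erya: ice volume = 1.17×10^5 km² × 217 m = 2.539×10^4 km³; 2.539×10^4 × (908/1026) = 2.247×10^4 km³ of water.
Spread over 3.59×10^14 m² of ocean, Δh = 2.247×10^13 / 3.59×10^14 = 0.0626 m = 62.6 mm.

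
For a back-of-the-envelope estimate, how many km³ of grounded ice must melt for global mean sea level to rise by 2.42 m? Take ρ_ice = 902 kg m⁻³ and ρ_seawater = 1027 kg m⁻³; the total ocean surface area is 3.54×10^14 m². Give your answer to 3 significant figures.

Required water volume = Δh × A = 2.42 m × 3.54×10^14 m² = 8.567×10^14 m³ = 8.567×10^5 km³.
Ice volume = water volume × ρ_w/ρ_ice = 8.567×10^5 × 1027/902 = 9.75×10^5 km³.

≈ 9.75×10^5 km³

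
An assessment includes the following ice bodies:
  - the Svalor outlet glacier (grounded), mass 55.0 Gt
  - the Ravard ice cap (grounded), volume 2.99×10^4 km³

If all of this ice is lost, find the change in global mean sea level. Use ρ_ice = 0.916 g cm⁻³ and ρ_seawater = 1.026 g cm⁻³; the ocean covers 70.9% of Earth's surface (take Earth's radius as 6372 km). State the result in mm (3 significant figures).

≈ 73.9 mm

Svalor: 55.0 Gt = 5.500×10^13 kg; dividing by ρ_w = 1.026 g cm⁻³ = 1026 kg m⁻³ gives 5.361×10^10 m³ of water.
Ravard: 2.99×10^4 km³ × (916/1026) = 2.669×10^4 km³ of water.
Total added water ≈ 2.675×10^13 m³ over 3.62×10^14 m² → Δh = 0.0739 m = 73.9 mm.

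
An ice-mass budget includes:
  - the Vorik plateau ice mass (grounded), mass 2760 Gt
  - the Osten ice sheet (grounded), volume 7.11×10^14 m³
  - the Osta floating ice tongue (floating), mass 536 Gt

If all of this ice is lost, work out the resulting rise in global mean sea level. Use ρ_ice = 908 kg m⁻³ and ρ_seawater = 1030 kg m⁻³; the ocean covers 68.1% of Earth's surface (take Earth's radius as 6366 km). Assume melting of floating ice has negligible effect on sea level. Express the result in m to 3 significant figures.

Vorik: 2760 Gt = 2.760×10^15 kg; dividing by ρ_w = 1030 kg m⁻³ gives 2.680×10^12 m³ of water.
Osten: 7.11×10^14 m³ × (908/1030) = 6.268×10^14 m³ of water.
The Osta floating ice tongue is floating and already displaces its own weight of water, so its melt adds essentially nothing to sea level.
Total added water ≈ 6.295×10^14 m³ over 3.47×10^14 m² → Δh = 1.82 m.

≈ 1.82 m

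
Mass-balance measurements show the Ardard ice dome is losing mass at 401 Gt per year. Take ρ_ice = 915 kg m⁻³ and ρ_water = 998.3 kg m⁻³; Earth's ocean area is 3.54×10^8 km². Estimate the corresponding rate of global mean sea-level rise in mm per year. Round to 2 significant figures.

≈ 1.1 mm/yr

ρ_w = 998.3 kg m⁻³. Annual water volume added = 401 Gt / ρ_w = 4.010×10^14 kg / 998.3 kg m⁻³ = 4.017×10^11 m³.
Δh per year = 4.017×10^11 / 3.54×10^14 = 1.13×10^-3 m = 1.1 mm.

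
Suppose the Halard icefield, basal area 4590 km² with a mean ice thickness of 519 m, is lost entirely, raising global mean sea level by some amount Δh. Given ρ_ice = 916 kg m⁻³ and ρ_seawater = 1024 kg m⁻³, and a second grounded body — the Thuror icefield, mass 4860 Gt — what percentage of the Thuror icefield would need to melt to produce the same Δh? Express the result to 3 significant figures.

≈ 44.9 %

Equal sea-level rise means equal mass of meltwater, i.e. equal mass of ice lost.
Ice mass of Halard: 2.182×10^15 kg; ice mass of Thuror: 4.860×10^15 kg.
Fraction required = 2.182×10^15 / 4.860×10^15 = 0.449 → 44.9 %.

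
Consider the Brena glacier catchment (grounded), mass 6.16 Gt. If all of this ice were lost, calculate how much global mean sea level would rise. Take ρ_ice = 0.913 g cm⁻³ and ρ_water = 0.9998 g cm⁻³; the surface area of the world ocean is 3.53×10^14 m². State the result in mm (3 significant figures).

≈ 0.0175 mm

Brena: 6.16 Gt = 6.160×10^12 kg; dividing by ρ_w = 0.9998 g cm⁻³ = 999.8 kg m⁻³ gives 6.161×10^9 m³ of water.
Spread over 3.53×10^14 m² of ocean, Δh = 6.161×10^9 / 3.53×10^14 = 1.75×10^-5 m = 0.0175 mm.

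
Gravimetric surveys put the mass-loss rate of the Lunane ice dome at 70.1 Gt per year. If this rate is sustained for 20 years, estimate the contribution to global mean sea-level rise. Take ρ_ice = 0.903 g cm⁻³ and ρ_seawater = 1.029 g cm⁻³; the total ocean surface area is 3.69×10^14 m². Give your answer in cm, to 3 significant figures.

Total mass lost = 70.1 Gt/yr × 20 yr = 1402 Gt = 1.402×10^15 kg.
ρ_w = 1.029 g cm⁻³ = 1029 kg m⁻³, so water volume = 1.402×10^15 / 1029 = 1.362×10^12 m³.
Δh = 1.362×10^12 / 3.69×10^14 = 3.69×10^-3 m = 0.369 cm.

≈ 0.369 cm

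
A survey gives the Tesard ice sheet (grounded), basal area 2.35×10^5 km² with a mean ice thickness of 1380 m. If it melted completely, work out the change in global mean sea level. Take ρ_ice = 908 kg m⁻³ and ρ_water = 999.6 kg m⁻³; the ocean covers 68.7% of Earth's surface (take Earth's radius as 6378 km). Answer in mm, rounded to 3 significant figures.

Tesard: ice volume = 2.35×10^5 km² × 1380 m = 3.243×10^5 km³; 3.243×10^5 × (908/999.6) = 2.946×10^5 km³ of water.
Spread over 3.51×10^14 m² of ocean, Δh = 2.946×10^14 / 3.51×10^14 = 0.839 m = 839 mm.

≈ 839 mm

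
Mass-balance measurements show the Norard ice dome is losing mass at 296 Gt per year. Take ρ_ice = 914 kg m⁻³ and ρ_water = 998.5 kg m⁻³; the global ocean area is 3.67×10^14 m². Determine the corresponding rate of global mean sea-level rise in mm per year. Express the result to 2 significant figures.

≈ 0.81 mm/yr

ρ_w = 998.5 kg m⁻³. Annual water volume added = 296 Gt / ρ_w = 2.960×10^14 kg / 998.5 kg m⁻³ = 2.964×10^11 m³.
Δh per year = 2.964×10^11 / 3.67×10^14 = 8.08×10^-4 m = 0.81 mm.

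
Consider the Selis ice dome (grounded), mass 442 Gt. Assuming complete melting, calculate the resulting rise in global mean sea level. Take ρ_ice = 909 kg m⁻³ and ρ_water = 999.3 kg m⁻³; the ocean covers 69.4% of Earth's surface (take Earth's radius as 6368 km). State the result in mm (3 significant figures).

Selis: 442 Gt = 4.420×10^14 kg; dividing by ρ_w = 999.3 kg m⁻³ gives 4.423×10^11 m³ of water.
Spread over 3.54×10^14 m² of ocean, Δh = 4.423×10^11 / 3.54×10^14 = 1.25×10^-3 m = 1.25 mm.

≈ 1.25 mm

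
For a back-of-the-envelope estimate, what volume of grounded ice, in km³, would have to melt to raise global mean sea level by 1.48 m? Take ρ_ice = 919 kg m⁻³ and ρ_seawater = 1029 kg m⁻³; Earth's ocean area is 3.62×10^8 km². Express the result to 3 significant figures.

≈ 6.00×10^5 km³

Required water volume = Δh × A = 1.48 m × 3.62×10^14 m² = 5.358×10^14 m³ = 5.358×10^5 km³.
Ice volume = water volume × ρ_w/ρ_ice = 5.358×10^5 × 1029/919 = 6.00×10^5 km³.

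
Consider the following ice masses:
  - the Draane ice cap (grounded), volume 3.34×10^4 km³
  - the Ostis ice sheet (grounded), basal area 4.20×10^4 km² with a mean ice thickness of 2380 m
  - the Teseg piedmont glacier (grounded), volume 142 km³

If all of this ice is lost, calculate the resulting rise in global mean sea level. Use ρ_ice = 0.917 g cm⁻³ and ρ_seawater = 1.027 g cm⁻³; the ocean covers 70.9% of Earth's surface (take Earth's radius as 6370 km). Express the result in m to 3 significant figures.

Draane: 3.34×10^4 km³ × (917/1027) = 2.982×10^4 km³ of water.
Ostis: ice volume = 4.20×10^4 km² × 2380 m = 9.996×10^4 km³; 9.996×10^4 × (917/1027) = 8.925×10^4 km³ of water.
Teseg: 142 km³ × (917/1027) = 126.8 km³ of water.
Total added water ≈ 1.192×10^14 m³ over 3.62×10^14 m² → Δh = 0.330 m.

≈ 0.330 m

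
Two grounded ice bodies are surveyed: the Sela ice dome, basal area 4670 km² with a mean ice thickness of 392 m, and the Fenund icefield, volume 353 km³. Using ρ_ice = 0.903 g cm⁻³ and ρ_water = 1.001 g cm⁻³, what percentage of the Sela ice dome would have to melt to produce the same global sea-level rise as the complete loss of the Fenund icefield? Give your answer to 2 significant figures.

Equal sea-level rise means equal mass of meltwater, i.e. equal mass of ice lost.
Ice mass of Fenund: 3.188×10^14 kg; ice mass of Sela: 1.653×10^15 kg.
Fraction required = 3.188×10^14 / 1.653×10^15 = 0.193 → 19 %.

≈ 19 %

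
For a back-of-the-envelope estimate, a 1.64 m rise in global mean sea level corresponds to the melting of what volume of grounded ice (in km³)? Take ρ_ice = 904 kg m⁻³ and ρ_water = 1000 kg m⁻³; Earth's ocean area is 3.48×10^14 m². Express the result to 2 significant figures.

≈ 6.3×10^5 km³

Required water volume = Δh × A = 1.64 m × 3.48×10^14 m² = 5.707×10^14 m³ = 5.707×10^5 km³.
Ice volume = water volume × ρ_w/ρ_ice = 5.707×10^5 × 1000/904 = 6.3×10^5 km³.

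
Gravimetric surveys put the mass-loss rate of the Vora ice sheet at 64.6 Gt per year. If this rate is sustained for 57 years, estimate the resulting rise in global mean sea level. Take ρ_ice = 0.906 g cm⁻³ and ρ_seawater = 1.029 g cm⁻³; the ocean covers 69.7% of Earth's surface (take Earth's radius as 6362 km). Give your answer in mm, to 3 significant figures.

Total mass lost = 64.6 Gt/yr × 57 yr = 3682 Gt = 3.682×10^15 kg.
ρ_w = 1.029 g cm⁻³ = 1029 kg m⁻³, so water volume = 3.682×10^15 / 1029 = 3.578×10^12 m³.
Δh = 3.578×10^12 / 3.55×10^14 = 0.0101 m = 10.1 mm.

≈ 10.1 mm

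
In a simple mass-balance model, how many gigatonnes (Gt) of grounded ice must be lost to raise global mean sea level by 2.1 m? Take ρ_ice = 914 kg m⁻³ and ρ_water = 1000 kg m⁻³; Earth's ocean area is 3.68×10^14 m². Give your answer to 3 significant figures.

Required water volume = Δh × A = 2.1 m × 3.68×10^14 m² = 7.728×10^14 m³.
ρ_w = 1000 kg m⁻³, so the mass of water = 7.728×10^14 m³ × 1000 kg m⁻³ = 7.728×10^17 kg = 7.73×10^5 Gt (and the same mass of ice, by conservation).

≈ 7.73×10^5 Gt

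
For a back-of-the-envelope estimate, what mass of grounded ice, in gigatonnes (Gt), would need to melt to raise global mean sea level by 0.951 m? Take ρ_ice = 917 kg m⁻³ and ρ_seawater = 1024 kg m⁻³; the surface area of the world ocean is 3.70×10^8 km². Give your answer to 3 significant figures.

Required water volume = Δh × A = 0.951 m × 3.70×10^14 m² = 3.519×10^14 m³.
ρ_w = 1024 kg m⁻³, so the mass of water = 3.519×10^14 m³ × 1024 kg m⁻³ = 3.603×10^17 kg = 3.60×10^5 Gt (and the same mass of ice, by conservation).

≈ 3.60×10^5 Gt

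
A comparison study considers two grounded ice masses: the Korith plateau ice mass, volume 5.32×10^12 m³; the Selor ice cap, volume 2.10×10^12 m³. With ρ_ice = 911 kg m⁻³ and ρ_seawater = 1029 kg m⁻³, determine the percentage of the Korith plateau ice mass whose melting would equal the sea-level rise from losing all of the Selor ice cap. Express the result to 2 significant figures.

≈ 39 %

Equal sea-level rise means equal mass of meltwater, i.e. equal mass of ice lost.
Ice mass of Selor: 1.913×10^15 kg; ice mass of Korith: 4.847×10^15 kg.
Fraction required = 1.913×10^15 / 4.847×10^15 = 0.395 → 39 %.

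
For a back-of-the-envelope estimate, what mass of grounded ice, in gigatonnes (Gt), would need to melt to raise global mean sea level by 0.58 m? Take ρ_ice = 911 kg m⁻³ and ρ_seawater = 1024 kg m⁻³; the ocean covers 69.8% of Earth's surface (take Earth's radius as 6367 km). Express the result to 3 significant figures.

Required water volume = Δh × A = 0.58 m × 3.56×10^14 m² = 2.062×10^14 m³.
ρ_w = 1024 kg m⁻³, so the mass of water = 2.062×10^14 m³ × 1024 kg m⁻³ = 2.112×10^17 kg = 2.11×10^5 Gt (and the same mass of ice, by conservation).

≈ 2.11×10^5 Gt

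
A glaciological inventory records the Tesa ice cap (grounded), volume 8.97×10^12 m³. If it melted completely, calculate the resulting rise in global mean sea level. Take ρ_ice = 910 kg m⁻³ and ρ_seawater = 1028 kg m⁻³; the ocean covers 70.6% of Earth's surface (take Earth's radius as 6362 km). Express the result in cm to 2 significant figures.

Tesa: 8.97×10^12 m³ × (910/1028) = 7.940×10^12 m³ of water.
Spread over 3.59×10^14 m² of ocean, Δh = 7.940×10^12 / 3.59×10^14 = 0.0221 m = 2.2 cm.

≈ 2.2 cm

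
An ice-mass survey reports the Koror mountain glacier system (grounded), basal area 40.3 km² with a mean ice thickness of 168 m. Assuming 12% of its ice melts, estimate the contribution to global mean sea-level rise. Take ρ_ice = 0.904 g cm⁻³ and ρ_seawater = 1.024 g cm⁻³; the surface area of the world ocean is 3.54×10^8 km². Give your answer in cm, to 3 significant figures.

≈ 2.03×10^-4 cm

Koror: ice volume = 40.3 km² × 168 m = 6.770 km³; 0.12 × 6.770 × (904/1024) = 0.7172 km³ of water.
Spread over 3.54×10^14 m² of ocean, Δh = 7.172×10^8 / 3.54×10^14 = 2.03×10^-6 m = 2.03×10^-4 cm.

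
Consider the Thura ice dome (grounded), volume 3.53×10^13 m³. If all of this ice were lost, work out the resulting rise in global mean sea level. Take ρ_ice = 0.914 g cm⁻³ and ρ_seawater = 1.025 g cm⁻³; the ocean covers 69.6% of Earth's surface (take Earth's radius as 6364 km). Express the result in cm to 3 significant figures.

≈ 8.89 cm

Thura: 3.53×10^13 m³ × (914/1025) = 3.148×10^13 m³ of water.
Spread over 3.54×10^14 m² of ocean, Δh = 3.148×10^13 / 3.54×10^14 = 0.0889 m = 8.89 cm.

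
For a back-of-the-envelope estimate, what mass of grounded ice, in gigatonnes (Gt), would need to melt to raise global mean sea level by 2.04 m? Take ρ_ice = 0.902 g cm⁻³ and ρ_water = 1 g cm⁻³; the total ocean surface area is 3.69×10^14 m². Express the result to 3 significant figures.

≈ 7.53×10^5 Gt

Required water volume = Δh × A = 2.04 m × 3.69×10^14 m² = 7.528×10^14 m³.
ρ_w = 1 g cm⁻³ = 1000 kg m⁻³, so the mass of water = 7.528×10^14 m³ × 1000 kg m⁻³ = 7.528×10^17 kg = 7.53×10^5 Gt (and the same mass of ice, by conservation).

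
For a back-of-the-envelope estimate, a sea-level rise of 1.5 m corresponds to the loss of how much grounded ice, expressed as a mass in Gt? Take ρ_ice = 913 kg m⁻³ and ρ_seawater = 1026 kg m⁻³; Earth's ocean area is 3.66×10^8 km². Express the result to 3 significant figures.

Required water volume = Δh × A = 1.5 m × 3.66×10^14 m² = 5.490×10^14 m³.
ρ_w = 1026 kg m⁻³, so the mass of water = 5.490×10^14 m³ × 1026 kg m⁻³ = 5.633×10^17 kg = 5.63×10^5 Gt (and the same mass of ice, by conservation).

≈ 5.63×10^5 Gt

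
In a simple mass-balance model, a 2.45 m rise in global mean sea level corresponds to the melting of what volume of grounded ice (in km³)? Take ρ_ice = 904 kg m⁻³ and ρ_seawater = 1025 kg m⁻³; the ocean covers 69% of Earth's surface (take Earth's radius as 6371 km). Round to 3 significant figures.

≈ 9.78×10^5 km³

Required water volume = Δh × A = 2.45 m × 3.52×10^14 m² = 8.623×10^14 m³ = 8.623×10^5 km³.
Ice volume = water volume × ρ_w/ρ_ice = 8.623×10^5 × 1025/904 = 9.78×10^5 km³.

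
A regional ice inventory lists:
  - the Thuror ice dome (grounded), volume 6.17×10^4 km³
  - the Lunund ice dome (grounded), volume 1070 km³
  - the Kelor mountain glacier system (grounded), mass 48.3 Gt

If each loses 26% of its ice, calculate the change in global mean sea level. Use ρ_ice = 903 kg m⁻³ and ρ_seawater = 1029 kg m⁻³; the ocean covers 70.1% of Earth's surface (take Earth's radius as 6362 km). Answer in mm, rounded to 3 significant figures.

Thuror: 0.26 × 6.17×10^4 km³ × (903/1029) = 1.408×10^4 km³ of water.
Lunund: 0.26 × 1070 km³ × (903/1029) = 244.1 km³ of water.
Kelor: 0.26 × 48.3 Gt = 1.256×10^13 kg; dividing by ρ_w = 1029 kg m⁻³ gives 1.220×10^10 m³ of water.
Total added water ≈ 1.433×10^13 m³ over 3.57×10^14 m² → Δh = 0.0402 m = 40.2 mm.

≈ 40.2 mm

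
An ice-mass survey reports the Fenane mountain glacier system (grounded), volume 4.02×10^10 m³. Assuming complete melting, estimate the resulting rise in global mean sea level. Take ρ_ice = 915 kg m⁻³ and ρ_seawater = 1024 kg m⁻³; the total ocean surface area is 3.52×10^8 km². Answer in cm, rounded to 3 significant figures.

≈ 0.0102 cm

Fenane: 4.02×10^10 m³ × (915/1024) = 3.592×10^10 m³ of water.
Spread over 3.52×10^14 m² of ocean, Δh = 3.592×10^10 / 3.52×10^14 = 1.02×10^-4 m = 0.0102 cm.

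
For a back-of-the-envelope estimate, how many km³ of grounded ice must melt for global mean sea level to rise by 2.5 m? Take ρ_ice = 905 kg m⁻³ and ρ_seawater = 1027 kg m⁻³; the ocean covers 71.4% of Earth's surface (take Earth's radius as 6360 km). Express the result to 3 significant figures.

Required water volume = Δh × A = 2.5 m × 3.63×10^14 m² = 9.073×10^14 m³ = 9.073×10^5 km³.
Ice volume = water volume × ρ_w/ρ_ice = 9.073×10^5 × 1027/905 = 1.03×10^6 km³.

≈ 1.03×10^6 km³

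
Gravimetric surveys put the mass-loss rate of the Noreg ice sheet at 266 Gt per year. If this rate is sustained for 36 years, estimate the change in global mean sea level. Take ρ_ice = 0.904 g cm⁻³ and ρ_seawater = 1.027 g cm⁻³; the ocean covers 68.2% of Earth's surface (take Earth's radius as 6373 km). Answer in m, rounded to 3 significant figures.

≈ 0.0268 m

Total mass lost = 266 Gt/yr × 36 yr = 9576 Gt = 9.576×10^15 kg.
ρ_w = 1.027 g cm⁻³ = 1027 kg m⁻³, so water volume = 9.576×10^15 / 1027 = 9.324×10^12 m³.
Δh = 9.324×10^12 / 3.48×10^14 = 0.0268 m.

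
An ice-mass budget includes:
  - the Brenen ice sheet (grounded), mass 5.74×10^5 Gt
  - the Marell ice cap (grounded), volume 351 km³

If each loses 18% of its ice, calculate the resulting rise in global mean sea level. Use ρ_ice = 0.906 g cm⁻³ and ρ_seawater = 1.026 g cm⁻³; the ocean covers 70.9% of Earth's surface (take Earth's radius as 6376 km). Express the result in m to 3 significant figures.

Brenen: 0.18 × 5.74×10^5 Gt = 1.033×10^17 kg; dividing by ρ_w = 1.026 g cm⁻³ = 1026 kg m⁻³ gives 1.007×10^14 m³ of water.
Marell: 0.18 × 351 km³ × (906/1026) = 55.79 km³ of water.
Total added water ≈ 1.008×10^14 m³ over 3.62×10^14 m² → Δh = 0.278 m.

≈ 0.278 m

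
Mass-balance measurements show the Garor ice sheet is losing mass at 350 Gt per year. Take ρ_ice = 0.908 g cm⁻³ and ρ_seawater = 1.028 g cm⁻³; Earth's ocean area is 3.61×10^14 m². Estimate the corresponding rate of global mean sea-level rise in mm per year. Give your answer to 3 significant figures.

≈ 0.943 mm/yr

ρ_w = 1.028 g cm⁻³ = 1028 kg m⁻³. Annual water volume added = 350 Gt / ρ_w = 3.500×10^14 kg / 1028 kg m⁻³ = 3.405×10^11 m³.
Δh per year = 3.405×10^11 / 3.61×10^14 = 9.43×10^-4 m = 0.943 mm.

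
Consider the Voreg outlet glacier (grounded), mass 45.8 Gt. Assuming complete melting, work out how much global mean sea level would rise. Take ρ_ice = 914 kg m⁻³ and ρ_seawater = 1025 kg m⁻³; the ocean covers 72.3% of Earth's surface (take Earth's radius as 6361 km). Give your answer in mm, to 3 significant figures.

≈ 0.122 mm

Voreg: 45.8 Gt = 4.580×10^13 kg; dividing by ρ_w = 1025 kg m⁻³ gives 4.468×10^10 m³ of water.
Spread over 3.68×10^14 m² of ocean, Δh = 4.468×10^10 / 3.68×10^14 = 1.22×10^-4 m = 0.122 mm.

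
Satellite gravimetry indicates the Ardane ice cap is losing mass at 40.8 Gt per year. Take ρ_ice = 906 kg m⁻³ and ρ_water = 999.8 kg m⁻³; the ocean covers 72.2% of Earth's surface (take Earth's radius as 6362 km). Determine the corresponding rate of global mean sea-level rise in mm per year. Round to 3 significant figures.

≈ 0.111 mm/yr

ρ_w = 999.8 kg m⁻³. Annual water volume added = 40.8 Gt / ρ_w = 4.080×10^13 kg / 999.8 kg m⁻³ = 4.081×10^10 m³.
Δh per year = 4.081×10^10 / 3.67×10^14 = 1.11×10^-4 m = 0.111 mm.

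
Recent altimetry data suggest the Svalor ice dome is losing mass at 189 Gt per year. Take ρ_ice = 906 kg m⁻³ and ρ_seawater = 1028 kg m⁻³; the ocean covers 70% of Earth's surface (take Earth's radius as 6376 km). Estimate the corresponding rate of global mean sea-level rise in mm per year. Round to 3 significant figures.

≈ 0.514 mm/yr

ρ_w = 1028 kg m⁻³. Annual water volume added = 189 Gt / ρ_w = 1.890×10^14 kg / 1028 kg m⁻³ = 1.839×10^11 m³.
Δh per year = 1.839×10^11 / 3.58×10^14 = 5.14×10^-4 m = 0.514 mm.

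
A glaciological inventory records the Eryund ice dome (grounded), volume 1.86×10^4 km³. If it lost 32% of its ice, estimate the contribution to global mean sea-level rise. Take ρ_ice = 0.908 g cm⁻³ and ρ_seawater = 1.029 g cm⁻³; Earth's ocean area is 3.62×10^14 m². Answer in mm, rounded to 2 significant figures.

Eryund: 0.32 × 1.86×10^4 km³ × (908/1029) = 5252 km³ of water.
Spread over 3.62×10^14 m² of ocean, Δh = 5.252×10^12 / 3.62×10^14 = 0.0145 m = 15 mm.

≈ 15 mm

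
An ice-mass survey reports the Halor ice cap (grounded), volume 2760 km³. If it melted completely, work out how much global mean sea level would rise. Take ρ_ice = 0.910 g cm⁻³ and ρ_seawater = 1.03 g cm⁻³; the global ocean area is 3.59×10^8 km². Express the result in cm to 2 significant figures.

Halor: 2760 km³ × (910/1030) = 2438 km³ of water.
Spread over 3.59×10^14 m² of ocean, Δh = 2.438×10^12 / 3.59×10^14 = 6.79×10^-3 m = 0.68 cm.

≈ 0.68 cm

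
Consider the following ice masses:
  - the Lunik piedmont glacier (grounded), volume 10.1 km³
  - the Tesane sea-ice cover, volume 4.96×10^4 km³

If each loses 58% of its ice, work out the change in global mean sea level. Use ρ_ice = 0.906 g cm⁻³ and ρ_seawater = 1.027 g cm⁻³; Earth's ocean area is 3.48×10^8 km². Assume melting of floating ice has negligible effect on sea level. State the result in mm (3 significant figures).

≈ 0.0149 mm

Lunik: 0.58 × 10.1 km³ × (906/1027) = 5.168 km³ of water.
The Tesane sea-ice cover is floating and already displaces its own weight of water, so its melt adds essentially nothing to sea level.
Total added water ≈ 5.168×10^9 m³ over 3.48×10^14 m² → Δh = 1.49×10^-5 m = 0.0149 mm.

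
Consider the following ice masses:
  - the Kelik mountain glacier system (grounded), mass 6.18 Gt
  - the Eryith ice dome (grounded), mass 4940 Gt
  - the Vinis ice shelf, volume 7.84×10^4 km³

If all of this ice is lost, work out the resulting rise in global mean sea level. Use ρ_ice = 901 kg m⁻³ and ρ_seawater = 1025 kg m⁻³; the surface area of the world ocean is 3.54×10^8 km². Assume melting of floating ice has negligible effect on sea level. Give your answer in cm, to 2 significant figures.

≈ 1.4 cm

Kelik: 6.18 Gt = 6.180×10^12 kg; dividing by ρ_w = 1025 kg m⁻³ gives 6.029×10^9 m³ of water.
Eryith: 4940 Gt = 4.940×10^15 kg; dividing by ρ_w = 1025 kg m⁻³ gives 4.820×10^12 m³ of water.
The Vinis ice shelf is floating and already displaces its own weight of water, so its melt adds essentially nothing to sea level.
Total added water ≈ 4.826×10^12 m³ over 3.54×10^14 m² → Δh = 0.0136 m = 1.4 cm.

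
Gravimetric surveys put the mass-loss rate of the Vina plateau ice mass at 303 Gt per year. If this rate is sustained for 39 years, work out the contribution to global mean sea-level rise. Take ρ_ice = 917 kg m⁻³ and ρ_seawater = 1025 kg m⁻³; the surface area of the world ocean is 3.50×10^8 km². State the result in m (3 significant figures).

≈ 0.0329 m

Total mass lost = 303 Gt/yr × 39 yr = 1.182×10^4 Gt = 1.182×10^16 kg.
ρ_w = 1025 kg m⁻³, so water volume = 1.182×10^16 / 1025 = 1.153×10^13 m³.
Δh = 1.153×10^13 / 3.50×10^14 = 0.0329 m.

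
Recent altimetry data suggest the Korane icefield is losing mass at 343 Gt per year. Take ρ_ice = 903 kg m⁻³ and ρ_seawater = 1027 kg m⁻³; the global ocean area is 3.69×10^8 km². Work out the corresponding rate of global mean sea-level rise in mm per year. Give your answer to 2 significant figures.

≈ 0.91 mm/yr

ρ_w = 1027 kg m⁻³. Annual water volume added = 343 Gt / ρ_w = 3.430×10^14 kg / 1027 kg m⁻³ = 3.340×10^11 m³.
Δh per year = 3.340×10^11 / 3.69×10^14 = 9.05×10^-4 m = 0.91 mm.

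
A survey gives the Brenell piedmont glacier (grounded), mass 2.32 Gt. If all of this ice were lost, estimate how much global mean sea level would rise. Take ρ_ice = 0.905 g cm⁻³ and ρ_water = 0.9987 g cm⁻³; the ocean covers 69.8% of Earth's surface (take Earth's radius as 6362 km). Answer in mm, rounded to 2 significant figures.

≈ 6.5×10^-3 mm

Brenell: 2.32 Gt = 2.320×10^12 kg; dividing by ρ_w = 0.9987 g cm⁻³ = 998.7 kg m⁻³ gives 2.323×10^9 m³ of water.
Spread over 3.55×10^14 m² of ocean, Δh = 2.323×10^9 / 3.55×10^14 = 6.54×10^-6 m = 6.5×10^-3 mm.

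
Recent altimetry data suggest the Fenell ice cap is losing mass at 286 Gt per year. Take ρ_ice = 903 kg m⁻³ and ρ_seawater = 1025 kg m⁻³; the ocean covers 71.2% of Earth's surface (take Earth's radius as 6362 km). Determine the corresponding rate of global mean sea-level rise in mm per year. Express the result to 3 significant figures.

ρ_w = 1025 kg m⁻³. Annual water volume added = 286 Gt / ρ_w = 2.860×10^14 kg / 1025 kg m⁻³ = 2.790×10^11 m³.
Δh per year = 2.790×10^11 / 3.62×10^14 = 7.70×10^-4 m = 0.770 mm.

≈ 0.770 mm/yr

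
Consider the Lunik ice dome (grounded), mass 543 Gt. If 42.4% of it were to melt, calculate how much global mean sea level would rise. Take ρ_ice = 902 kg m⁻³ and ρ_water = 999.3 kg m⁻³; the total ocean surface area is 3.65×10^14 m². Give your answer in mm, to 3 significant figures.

≈ 0.631 mm

Lunik: 0.424 × 543 Gt = 2.302×10^14 kg; dividing by ρ_w = 999.3 kg m⁻³ gives 2.304×10^11 m³ of water.
Spread over 3.65×10^14 m² of ocean, Δh = 2.304×10^11 / 3.65×10^14 = 6.31×10^-4 m = 0.631 mm.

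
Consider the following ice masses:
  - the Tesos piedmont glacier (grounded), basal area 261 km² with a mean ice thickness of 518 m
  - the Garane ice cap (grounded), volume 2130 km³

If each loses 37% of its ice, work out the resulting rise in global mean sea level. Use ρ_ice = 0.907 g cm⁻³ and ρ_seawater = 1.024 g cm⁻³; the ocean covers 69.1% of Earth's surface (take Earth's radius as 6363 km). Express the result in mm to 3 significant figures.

≈ 2.11 mm

Tesos: ice volume = 261 km² × 518 m = 135.2 km³; 0.37 × 135.2 × (907/1024) = 44.31 km³ of water.
Garane: 0.37 × 2130 km³ × (907/1024) = 698.1 km³ of water.
Total added water ≈ 7.424×10^11 m³ over 3.52×10^14 m² → Δh = 2.11×10^-3 m = 2.11 mm.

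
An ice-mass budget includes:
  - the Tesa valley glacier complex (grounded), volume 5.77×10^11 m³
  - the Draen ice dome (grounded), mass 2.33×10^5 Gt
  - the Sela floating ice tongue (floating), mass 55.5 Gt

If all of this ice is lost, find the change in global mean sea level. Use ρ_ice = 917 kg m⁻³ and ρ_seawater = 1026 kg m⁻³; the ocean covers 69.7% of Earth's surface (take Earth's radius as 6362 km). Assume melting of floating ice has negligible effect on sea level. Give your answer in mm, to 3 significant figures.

Tesa: 5.77×10^11 m³ × (917/1026) = 5.157×10^11 m³ of water.
Draen: 2.33×10^5 Gt = 2.330×10^17 kg; dividing by ρ_w = 1026 kg m⁻³ gives 2.271×10^14 m³ of water.
The Sela floating ice tongue is floating and already displaces its own weight of water, so its melt adds essentially nothing to sea level.
Total added water ≈ 2.276×10^14 m³ over 3.55×10^14 m² → Δh = 0.642 m = 642 mm.

≈ 642 mm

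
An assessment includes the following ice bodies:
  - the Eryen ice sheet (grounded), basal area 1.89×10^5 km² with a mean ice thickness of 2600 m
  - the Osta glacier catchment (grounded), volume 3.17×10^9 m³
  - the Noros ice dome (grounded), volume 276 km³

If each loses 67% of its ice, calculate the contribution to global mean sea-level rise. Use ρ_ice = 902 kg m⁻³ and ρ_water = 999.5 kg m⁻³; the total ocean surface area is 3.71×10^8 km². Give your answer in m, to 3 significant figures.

Eryen: ice volume = 1.89×10^5 km² × 2600 m = 4.914×10^5 km³; 0.67 × 4.914×10^5 × (902/999.5) = 2.971×10^5 km³ of water.
Osta: 0.67 × 3.17×10^9 m³ × (902/999.5) = 1.917×10^9 m³ of water.
Noros: 0.67 × 276 km³ × (902/999.5) = 166.9 km³ of water.
Total added water ≈ 2.973×10^14 m³ over 3.71×10^14 m² → Δh = 0.801 m.

≈ 0.801 m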